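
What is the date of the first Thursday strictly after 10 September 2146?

Sep 10, 2146 is a Saturday.
From Saturday to the next Thursday is 5 days.
Sep 10, 2146 + 5 = Sep 15, 2146.

September 15, 2146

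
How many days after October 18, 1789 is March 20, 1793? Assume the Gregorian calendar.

Oct 18, 1789 → Oct 18, 1790: 365 days.
Oct 18, 1790 → Oct 18, 1791: 365 days.
Oct 18, 1791 → Oct 18, 1792: 366 days (Feb 29, 1792 is in that span).
Oct 18, 1792 → Nov 18, 1792: 31 days (October has 31).
Nov 18, 1792 → Dec 18, 1792: 30 days (November has 30).
Dec 18, 1792 → Jan 18, 1793: 31 days (December has 31).
Jan 18, 1793 → Feb 18, 1793: 31 days (January has 31).
Feb 18, 1793 → Mar 18, 1793: 28 days (February has 28).
Mar 18, 1793 → Mar 20, 1793: 2 days.
Total: 1249 days.

1249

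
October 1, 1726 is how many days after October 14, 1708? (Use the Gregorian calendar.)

6561

Oct 14, 1708 → Oct 14, 1709: 365 days.
Oct 14, 1709 → Oct 14, 1710: 365 days.
Oct 14, 1710 → Oct 14, 1711: 365 days.
Oct 14, 1711 → Oct 14, 1712: 366 days (Feb 29, 1712 is in that span).
Oct 14, 1712 → Oct 14, 1713: 365 days.
Oct 14, 1713 → Oct 14, 1714: 365 days.
Oct 14, 1714 → Oct 14, 1715: 365 days.
Oct 14, 1715 → Oct 14, 1716: 366 days (Feb 29, 1716 is in that span).
Oct 14, 1716 → Oct 14, 1717: 365 days.
Oct 14, 1717 → Oct 14, 1718: 365 days.
Oct 14, 1718 → Oct 14, 1719: 365 days.
Oct 14, 1719 → Oct 14, 1720: 366 days (Feb 29, 1720 is in that span).
Oct 14, 1720 → Oct 14, 1721: 365 days.
Oct 14, 1721 → Oct 14, 1722: 365 days.
Oct 14, 1722 → Oct 14, 1723: 365 days.
Oct 14, 1723 → Oct 14, 1724: 366 days (Feb 29, 1724 is in that span).
Oct 14, 1724 → Oct 14, 1725: 365 days.
Oct 14, 1725 → Nov 14, 1725: 31 days (October has 31).
Nov 14, 1725 → Dec 14, 1725: 30 days (November has 30).
Dec 14, 1725 → Jan 14, 1726: 31 days (December has 31).
Jan 14, 1726 → Feb 14, 1726: 31 days (January has 31).
Feb 14, 1726 → Mar 14, 1726: 28 days (February has 28).
Mar 14, 1726 → Apr 14, 1726: 31 days (March has 31).
Apr 14, 1726 → May 14, 1726: 30 days (April has 30).
May 14, 1726 → Jun 14, 1726: 31 days (May has 31).
Jun 14, 1726 → Jul 14, 1726: 30 days (June has 30).
Jul 14, 1726 → Aug 14, 1726: 31 days (July has 31).
Aug 14, 1726 → Sep 14, 1726: 31 days (August has 31).
Sep 14, 1726 → Oct 1, 1726: 17 days.
Total: 6561 days.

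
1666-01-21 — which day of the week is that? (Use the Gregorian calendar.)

Thursday

Doomsday rule: the anchor day for the 1600s is Tuesday. For year 66: 66÷12 = 5 r 6, and 6÷4 = 1, so 5+6+1 = 12.
Tuesday + 12 ≡ Sunday — that's 1666's doomsday.
In January the doomsday date is Jan 3 (1666 is not a leap year).
Jan 21 is 18 days after Jan 3; 18 mod 7 = 4, so Sunday + 4 = Thursday.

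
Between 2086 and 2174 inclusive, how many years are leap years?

Multiples of 4 in [2086,2174]: 22.
Of those, multiples of 100: 1 (not leap unless ÷400).
Multiples of 400: 0.
Leap years = 22 − 1 + 0 = 21.

21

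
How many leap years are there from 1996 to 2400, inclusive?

Multiples of 4 in [1996,2400]: 102.
Of those, multiples of 100: 5 (not leap unless ÷400).
Multiples of 400: 2.
Leap years = 102 − 5 + 2 = 99.

99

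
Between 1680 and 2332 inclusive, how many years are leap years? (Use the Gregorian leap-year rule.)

158

Multiples of 4 in [1680,2332]: 164.
Of those, multiples of 100: 7 (not leap unless ÷400).
Multiples of 400: 1.
Leap years = 164 − 7 + 1 = 158.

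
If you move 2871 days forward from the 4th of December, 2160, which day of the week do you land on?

Dec 4, 2160 is a Thursday.
2871 mod 7 = 1, so 2871 days after a Thursday is Thursday + 1 = Friday.

Friday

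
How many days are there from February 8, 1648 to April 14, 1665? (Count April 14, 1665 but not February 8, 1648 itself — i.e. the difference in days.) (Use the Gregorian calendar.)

6275

Feb 8, 1648 → Feb 8, 1649: 366 days (Feb 29, 1648 is in that span).
Feb 8, 1649 → Feb 8, 1650: 365 days.
Feb 8, 1650 → Feb 8, 1651: 365 days.
Feb 8, 1651 → Feb 8, 1652: 365 days.
Feb 8, 1652 → Feb 8, 1653: 366 days (Feb 29, 1652 is in that span).
Feb 8, 1653 → Feb 8, 1654: 365 days.
Feb 8, 1654 → Feb 8, 1655: 365 days.
Feb 8, 1655 → Feb 8, 1656: 365 days.
Feb 8, 1656 → Feb 8, 1657: 366 days (Feb 29, 1656 is in that span).
Feb 8, 1657 → Feb 8, 1658: 365 days.
Feb 8, 1658 → Feb 8, 1659: 365 days.
Feb 8, 1659 → Feb 8, 1660: 365 days.
Feb 8, 1660 → Feb 8, 1661: 366 days (Feb 29, 1660 is in that span).
Feb 8, 1661 → Feb 8, 1662: 365 days.
Feb 8, 1662 → Feb 8, 1663: 365 days.
Feb 8, 1663 → Feb 8, 1664: 365 days.
Feb 8, 1664 → Feb 8, 1665: 366 days (Feb 29, 1664 is in that span).
Feb 8, 1665 → Mar 8, 1665: 28 days (February has 28).
Mar 8, 1665 → Apr 8, 1665: 31 days (March has 31).
Apr 8, 1665 → Apr 14, 1665: 6 days.
Total: 6275 days.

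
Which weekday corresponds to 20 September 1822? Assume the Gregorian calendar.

Friday

Doomsday rule: the anchor day for the 1800s is Friday. For year 22: 22÷12 = 1 r 10, and 10÷4 = 2, so 1+10+2 = 13.
Friday + 13 ≡ Thursday — that's 1822's doomsday.
In September the doomsday date is Sep 5.
Sep 20 is 15 days after Sep 5; 15 mod 7 = 1, so Thursday + 1 = Friday.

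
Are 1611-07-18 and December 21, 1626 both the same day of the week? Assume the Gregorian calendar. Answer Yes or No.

Yes

From Jul 18, 1611 to Dec 21, 1626 is 5635 days.
5635 mod 7 = 0, so they are the same weekday.
(Jul 18, 1611 is a Monday; Dec 21, 1626 is a Monday.)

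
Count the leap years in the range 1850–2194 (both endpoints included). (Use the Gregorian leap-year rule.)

Multiples of 4 in [1850,2194]: 86.
Of those, multiples of 100: 3 (not leap unless ÷400).
Multiples of 400: 1.
Leap years = 86 − 3 + 1 = 84.

84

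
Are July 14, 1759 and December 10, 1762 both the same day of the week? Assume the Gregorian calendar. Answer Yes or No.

No

From Jul 14, 1759 to Dec 10, 1762 is 1245 days.
1245 mod 7 = 6, so they are different weekdays.
(Jul 14, 1759 is a Saturday; Dec 10, 1762 is a Friday.)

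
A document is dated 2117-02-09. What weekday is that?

Doomsday rule: the anchor day for the 2100s is Sunday. For year 17: 17÷12 = 1 r 5, and 5÷4 = 1, so 1+5+1 = 7.
Sunday + 7 ≡ Sunday — that's 2117's doomsday.
In February the doomsday date is Feb 28 (2117 is not a leap year).
Feb 9 is 19 days before Feb 28; 19 mod 7 = 5, so Sunday − 5 = Tuesday.

Tuesday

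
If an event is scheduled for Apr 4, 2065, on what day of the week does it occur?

January 1, 2065 is a Thursday.
Jan 1, 2065 → Feb 1, 2065: 31 days (January has 31).
Feb 1, 2065 → Mar 1, 2065: 28 days (February has 28).
Mar 1, 2065 → Apr 1, 2065: 31 days (March has 31).
Apr 1, 2065 → Apr 4, 2065: 3 days.
Total: 93 days.
93 mod 7 = 2, so Thursday + 2 = Saturday.

Saturday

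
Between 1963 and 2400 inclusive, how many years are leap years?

107

Multiples of 4 in [1963,2400]: 110.
Of those, multiples of 100: 5 (not leap unless ÷400).
Multiples of 400: 2.
Leap years = 110 − 5 + 2 = 107.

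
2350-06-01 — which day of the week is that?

Thursday

Doomsday rule: the anchor day for the 2300s is Wednesday. For year 50: 50÷12 = 4 r 2, and 2÷4 = 0, so 4+2+0 = 6.
Wednesday + 6 ≡ Tuesday — that's 2350's doomsday.
In June the doomsday date is Jun 6.
Jun 1 is 5 days before Jun 6; 5 mod 7 = 5, so Tuesday − 5 = Thursday.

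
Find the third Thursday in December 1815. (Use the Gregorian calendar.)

December 1, 1815 is a Friday.
The first Thursday is therefore December 7 (6 days later).
The third Thursday is 7 + 2×7 = December 21.

December 21, 1815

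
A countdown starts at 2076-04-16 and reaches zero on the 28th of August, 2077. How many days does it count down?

Apr 16, 2076 → Apr 16, 2077: 365 days.
Apr 16, 2077 → May 16, 2077: 30 days (April has 30).
May 16, 2077 → Jun 16, 2077: 31 days (May has 31).
Jun 16, 2077 → Jul 16, 2077: 30 days (June has 30).
Jul 16, 2077 → Aug 16, 2077: 31 days (July has 31).
Aug 16, 2077 → Aug 28, 2077: 12 days.
Total: 499 days.

499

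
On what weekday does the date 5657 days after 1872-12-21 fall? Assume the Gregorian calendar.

Dec 21, 1872 is a Saturday.
5657 mod 7 = 1, so 5657 days after a Saturday is Saturday + 1 = Sunday.

Sunday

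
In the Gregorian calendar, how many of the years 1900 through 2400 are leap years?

122

Multiples of 4 in [1900,2400]: 126.
Of those, multiples of 100: 6 (not leap unless ÷400).
Multiples of 400: 2.
Leap years = 126 − 6 + 2 = 122.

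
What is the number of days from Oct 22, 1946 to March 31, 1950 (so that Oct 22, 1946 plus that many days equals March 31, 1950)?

1256

Oct 22, 1946 → Oct 22, 1947: 365 days.
Oct 22, 1947 → Oct 22, 1948: 366 days (Feb 29, 1948 is in that span).
Oct 22, 1948 → Oct 22, 1949: 365 days.
Oct 22, 1949 → Nov 22, 1949: 31 days (October has 31).
Nov 22, 1949 → Dec 22, 1949: 30 days (November has 30).
Dec 22, 1949 → Jan 22, 1950: 31 days (December has 31).
Jan 22, 1950 → Feb 22, 1950: 31 days (January has 31).
Feb 22, 1950 → Mar 22, 1950: 28 days (February has 28).
Mar 22, 1950 → Mar 31, 1950: 9 days.
Total: 1256 days.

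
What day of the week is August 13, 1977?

January 1, 1977 is a Saturday.
Jan 1, 1977 → Feb 1, 1977: 31 days (January has 31).
Feb 1, 1977 → Mar 1, 1977: 28 days (February has 28).
Mar 1, 1977 → Apr 1, 1977: 31 days (March has 31).
Apr 1, 1977 → May 1, 1977: 30 days (April has 30).
May 1, 1977 → Jun 1, 1977: 31 days (May has 31).
Jun 1, 1977 → Jul 1, 1977: 30 days (June has 30).
Jul 1, 1977 → Aug 1, 1977: 31 days (July has 31).
Aug 1, 1977 → Aug 13, 1977: 12 days.
Total: 224 days.
224 mod 7 = 0, so Saturday + 0 = Saturday.

Saturday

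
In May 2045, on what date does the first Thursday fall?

May 4, 2045

May 1, 2045 is a Monday.
The first Thursday is therefore May 4 (3 days later).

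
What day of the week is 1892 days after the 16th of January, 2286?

Jan 16, 2286 is a Saturday.
1892 mod 7 = 2, so 1892 days after a Saturday is Saturday + 2 = Monday.

Monday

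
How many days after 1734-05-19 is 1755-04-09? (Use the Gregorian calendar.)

May 19, 1734 → May 19, 1735: 365 days.
May 19, 1735 → May 19, 1736: 366 days (Feb 29, 1736 is in that span).
May 19, 1736 → May 19, 1737: 365 days.
May 19, 1737 → May 19, 1738: 365 days.
May 19, 1738 → May 19, 1739: 365 days.
May 19, 1739 → May 19, 1740: 366 days (Feb 29, 1740 is in that span).
May 19, 1740 → May 19, 1741: 365 days.
May 19, 1741 → May 19, 1742: 365 days.
May 19, 1742 → May 19, 1743: 365 days.
May 19, 1743 → May 19, 1744: 366 days (Feb 29, 1744 is in that span).
May 19, 1744 → May 19, 1745: 365 days.
May 19, 1745 → May 19, 1746: 365 days.
May 19, 1746 → May 19, 1747: 365 days.
May 19, 1747 → May 19, 1748: 366 days (Feb 29, 1748 is in that span).
May 19, 1748 → May 19, 1749: 365 days.
May 19, 1749 → May 19, 1750: 365 days.
May 19, 1750 → May 19, 1751: 365 days.
May 19, 1751 → May 19, 1752: 366 days (Feb 29, 1752 is in that span).
May 19, 1752 → May 19, 1753: 365 days.
May 19, 1753 → May 19, 1754: 365 days.
May 19, 1754 → Jun 19, 1754: 31 days (May has 31).
Jun 19, 1754 → Jul 19, 1754: 30 days (June has 30).
Jul 19, 1754 → Aug 19, 1754: 31 days (July has 31).
Aug 19, 1754 → Sep 19, 1754: 31 days (August has 31).
Sep 19, 1754 → Oct 19, 1754: 30 days (September has 30).
Oct 19, 1754 → Nov 19, 1754: 31 days (October has 31).
Nov 19, 1754 → Dec 19, 1754: 30 days (November has 30).
Dec 19, 1754 → Jan 19, 1755: 31 days (December has 31).
Jan 19, 1755 → Feb 19, 1755: 31 days (January has 31).
Feb 19, 1755 → Mar 19, 1755: 28 days (February has 28).
Mar 19, 1755 → Apr 9, 1755: 21 days.
Total: 7630 days.

7630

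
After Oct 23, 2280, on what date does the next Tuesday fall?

Oct 23, 2280 is a Saturday.
From Saturday to the next Tuesday is 3 days.
Oct 23, 2280 + 3 = Oct 26, 2280.

October 26, 2280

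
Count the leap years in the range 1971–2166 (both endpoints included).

Multiples of 4 in [1971,2166]: 49.
Of those, multiples of 100: 2 (not leap unless ÷400).
Multiples of 400: 1.
Leap years = 49 − 2 + 1 = 48.

48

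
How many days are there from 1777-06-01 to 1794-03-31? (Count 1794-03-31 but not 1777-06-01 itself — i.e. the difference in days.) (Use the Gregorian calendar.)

6147

Jun 1, 1777 → Jun 1, 1778: 365 days.
Jun 1, 1778 → Jun 1, 1779: 365 days.
Jun 1, 1779 → Jun 1, 1780: 366 days (Feb 29, 1780 is in that span).
Jun 1, 1780 → Jun 1, 1781: 365 days.
Jun 1, 1781 → Jun 1, 1782: 365 days.
Jun 1, 1782 → Jun 1, 1783: 365 days.
Jun 1, 1783 → Jun 1, 1784: 366 days (Feb 29, 1784 is in that span).
Jun 1, 1784 → Jun 1, 1785: 365 days.
Jun 1, 1785 → Jun 1, 1786: 365 days.
Jun 1, 1786 → Jun 1, 1787: 365 days.
Jun 1, 1787 → Jun 1, 1788: 366 days (Feb 29, 1788 is in that span).
Jun 1, 1788 → Jun 1, 1789: 365 days.
Jun 1, 1789 → Jun 1, 1790: 365 days.
Jun 1, 1790 → Jun 1, 1791: 365 days.
Jun 1, 1791 → Jun 1, 1792: 366 days (Feb 29, 1792 is in that span).
Jun 1, 1792 → Jun 1, 1793: 365 days.
Jun 1, 1793 → Jul 1, 1793: 30 days (June has 30).
Jul 1, 1793 → Aug 1, 1793: 31 days (July has 31).
Aug 1, 1793 → Sep 1, 1793: 31 days (August has 31).
Sep 1, 1793 → Oct 1, 1793: 30 days (September has 30).
Oct 1, 1793 → Nov 1, 1793: 31 days (October has 31).
Nov 1, 1793 → Dec 1, 1793: 30 days (November has 30).
Dec 1, 1793 → Jan 1, 1794: 31 days (December has 31).
Jan 1, 1794 → Feb 1, 1794: 31 days (January has 31).
Feb 1, 1794 → Mar 1, 1794: 28 days (February has 28).
Mar 1, 1794 → Mar 31, 1794: 30 days.
Total: 6147 days.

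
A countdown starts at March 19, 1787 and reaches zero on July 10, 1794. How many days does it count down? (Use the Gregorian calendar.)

Mar 19, 1787 → Mar 19, 1788: 366 days (Feb 29, 1788 is in that span).
Mar 19, 1788 → Mar 19, 1789: 365 days.
Mar 19, 1789 → Mar 19, 1790: 365 days.
Mar 19, 1790 → Mar 19, 1791: 365 days.
Mar 19, 1791 → Mar 19, 1792: 366 days (Feb 29, 1792 is in that span).
Mar 19, 1792 → Mar 19, 1793: 365 days.
Mar 19, 1793 → Mar 19, 1794: 365 days.
Mar 19, 1794 → Apr 19, 1794: 31 days (March has 31).
Apr 19, 1794 → May 19, 1794: 30 days (April has 30).
May 19, 1794 → Jun 19, 1794: 31 days (May has 31).
Jun 19, 1794 → Jul 10, 1794: 21 days.
Total: 2670 days.

2670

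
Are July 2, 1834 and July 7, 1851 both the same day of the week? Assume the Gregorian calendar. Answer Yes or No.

From Jul 2, 1834 to Jul 7, 1851 is 6214 days.
6214 mod 7 = 5, so they are different weekdays.
(Jul 2, 1834 is a Wednesday; Jul 7, 1851 is a Monday.)

No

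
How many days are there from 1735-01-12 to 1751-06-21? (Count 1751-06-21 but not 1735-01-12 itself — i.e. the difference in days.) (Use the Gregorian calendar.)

6004

Jan 12, 1735 → Jan 12, 1736: 365 days.
Jan 12, 1736 → Jan 12, 1737: 366 days (Feb 29, 1736 is in that span).
Jan 12, 1737 → Jan 12, 1738: 365 days.
Jan 12, 1738 → Jan 12, 1739: 365 days.
Jan 12, 1739 → Jan 12, 1740: 365 days.
Jan 12, 1740 → Jan 12, 1741: 366 days (Feb 29, 1740 is in that span).
Jan 12, 1741 → Jan 12, 1742: 365 days.
Jan 12, 1742 → Jan 12, 1743: 365 days.
Jan 12, 1743 → Jan 12, 1744: 365 days.
Jan 12, 1744 → Jan 12, 1745: 366 days (Feb 29, 1744 is in that span).
Jan 12, 1745 → Jan 12, 1746: 365 days.
Jan 12, 1746 → Jan 12, 1747: 365 days.
Jan 12, 1747 → Jan 12, 1748: 365 days.
Jan 12, 1748 → Jan 12, 1749: 366 days (Feb 29, 1748 is in that span).
Jan 12, 1749 → Jan 12, 1750: 365 days.
Jan 12, 1750 → Jan 12, 1751: 365 days.
Jan 12, 1751 → Feb 12, 1751: 31 days (January has 31).
Feb 12, 1751 → Mar 12, 1751: 28 days (February has 28).
Mar 12, 1751 → Apr 12, 1751: 31 days (March has 31).
Apr 12, 1751 → May 12, 1751: 30 days (April has 30).
May 12, 1751 → Jun 12, 1751: 31 days (May has 31).
Jun 12, 1751 → Jun 21, 1751: 9 days.
Total: 6004 days.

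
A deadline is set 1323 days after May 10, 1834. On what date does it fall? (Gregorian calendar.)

December 23, 1837

+365 (one year) → May 10, 1835 (958 left).
+366 (one year; includes Feb 29, 1836) → May 10, 1836 (592 left).
+365 (one year) → May 10, 1837 (227 left).
May has 31 days: +22 → Jun 1, 1837 (205 left).
Jun has 30 days: +30 → Jul 1, 1837 (175 left).
Jul has 31 days: +31 → Aug 1, 1837 (144 left).
Aug has 31 days: +31 → Sep 1, 1837 (113 left).
Sep has 30 days: +30 → Oct 1, 1837 (83 left).
Oct has 31 days: +31 → Nov 1, 1837 (52 left).
Nov has 30 days: +30 → Dec 1, 1837 (22 left).
+22 → Dec 23, 1837.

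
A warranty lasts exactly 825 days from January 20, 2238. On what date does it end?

April 24, 2240

+365 (one year) → Jan 20, 2239 (460 left).
+365 (one year) → Jan 20, 2240 (95 left).
Jan has 31 days: +12 → Feb 1, 2240 (83 left).
Feb has 29 days: +29 → Mar 1, 2240 (54 left).
Mar has 31 days: +31 → Apr 1, 2240 (23 left).
+23 → Apr 24, 2240.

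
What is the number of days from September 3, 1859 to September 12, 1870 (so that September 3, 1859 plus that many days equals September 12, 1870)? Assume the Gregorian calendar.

Sep 3, 1859 → Sep 3, 1860: 366 days (Feb 29, 1860 is in that span).
Sep 3, 1860 → Sep 3, 1861: 365 days.
Sep 3, 1861 → Sep 3, 1862: 365 days.
Sep 3, 1862 → Sep 3, 1863: 365 days.
Sep 3, 1863 → Sep 3, 1864: 366 days (Feb 29, 1864 is in that span).
Sep 3, 1864 → Sep 3, 1865: 365 days.
Sep 3, 1865 → Sep 3, 1866: 365 days.
Sep 3, 1866 → Sep 3, 1867: 365 days.
Sep 3, 1867 → Sep 3, 1868: 366 days (Feb 29, 1868 is in that span).
Sep 3, 1868 → Sep 3, 1869: 365 days.
Sep 3, 1869 → Oct 3, 1869: 30 days (September has 30).
Oct 3, 1869 → Nov 3, 1869: 31 days (October has 31).
Nov 3, 1869 → Dec 3, 1869: 30 days (November has 30).
Dec 3, 1869 → Jan 3, 1870: 31 days (December has 31).
Jan 3, 1870 → Feb 3, 1870: 31 days (January has 31).
Feb 3, 1870 → Mar 3, 1870: 28 days (February has 28).
Mar 3, 1870 → Apr 3, 1870: 31 days (March has 31).
Apr 3, 1870 → May 3, 1870: 30 days (April has 30).
May 3, 1870 → Jun 3, 1870: 31 days (May has 31).
Jun 3, 1870 → Jul 3, 1870: 30 days (June has 30).
Jul 3, 1870 → Aug 3, 1870: 31 days (July has 31).
Aug 3, 1870 → Sep 3, 1870: 31 days (August has 31).
Sep 3, 1870 → Sep 12, 1870: 9 days.
Total: 4027 days.

4027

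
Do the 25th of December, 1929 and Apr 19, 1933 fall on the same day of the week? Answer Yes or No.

Yes

From Dec 25, 1929 to Apr 19, 1933 is 1211 days.
1211 mod 7 = 0, so they are the same weekday.
(Dec 25, 1929 is a Wednesday; Apr 19, 1933 is a Wednesday.)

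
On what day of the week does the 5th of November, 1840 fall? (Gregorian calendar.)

Doomsday rule: the anchor day for the 1800s is Friday. For year 40: 40÷12 = 3 r 4, and 4÷4 = 1, so 3+4+1 = 8.
Friday + 8 ≡ Saturday — that's 1840's doomsday.
In November the doomsday date is Nov 7.
Nov 5 is 2 days before Nov 7; 2 mod 7 = 2, so Saturday − 2 = Thursday.

Thursday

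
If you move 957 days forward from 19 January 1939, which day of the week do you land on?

First find the weekday of Jan 19, 1939. Doomsday rule: the anchor day for the 1900s is Wednesday. For year 39: 39÷12 = 3 r 3, and 3÷4 = 0, so 3+3+0 = 6.
Wednesday + 6 ≡ Tuesday — that's 1939's doomsday.
In January the doomsday date is Jan 3 (1939 is not a leap year).
Jan 19 is 16 days after Jan 3; 16 mod 7 = 2, so Tuesday + 2 = Thursday.
957 mod 7 = 5, so 957 days after a Thursday is Thursday + 5 = Tuesday.

Tuesday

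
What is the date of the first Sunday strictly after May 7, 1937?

May 9, 1937

May 7, 1937 is a Friday.
From Friday to the next Sunday is 2 days.
May 7, 1937 + 2 = May 9, 1937.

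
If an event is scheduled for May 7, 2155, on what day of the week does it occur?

Wednesday

Doomsday rule: the anchor day for the 2100s is Sunday. For year 55: 55÷12 = 4 r 7, and 7÷4 = 1, so 4+7+1 = 12.
Sunday + 12 ≡ Friday — that's 2155's doomsday.
In May the doomsday date is May 9.
May 7 is 2 days before May 9; 2 mod 7 = 2, so Friday − 2 = Wednesday.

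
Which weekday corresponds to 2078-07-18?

Monday

Doomsday rule: the anchor day for the 2000s is Tuesday. For year 78: 78÷12 = 6 r 6, and 6÷4 = 1, so 6+6+1 = 13.
Tuesday + 13 ≡ Monday — that's 2078's doomsday.
In July the doomsday date is Jul 11.
Jul 18 is 7 days after Jul 11; 7 mod 7 = 0, so Monday + 0 = Monday.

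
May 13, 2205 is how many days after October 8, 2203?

583

Oct 8, 2203 → Oct 8, 2204: 366 days (Feb 29, 2204 is in that span).
Oct 8, 2204 → Nov 8, 2204: 31 days (October has 31).
Nov 8, 2204 → Dec 8, 2204: 30 days (November has 30).
Dec 8, 2204 → Jan 8, 2205: 31 days (December has 31).
Jan 8, 2205 → Feb 8, 2205: 31 days (January has 31).
Feb 8, 2205 → Mar 8, 2205: 28 days (February has 28).
Mar 8, 2205 → Apr 8, 2205: 31 days (March has 31).
Apr 8, 2205 → May 8, 2205: 30 days (April has 30).
May 8, 2205 → May 13, 2205: 5 days.
Total: 583 days.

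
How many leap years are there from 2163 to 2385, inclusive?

Multiples of 4 in [2163,2385]: 56.
Of those, multiples of 100: 2 (not leap unless ÷400).
Multiples of 400: 0.
Leap years = 56 − 2 + 0 = 54.

54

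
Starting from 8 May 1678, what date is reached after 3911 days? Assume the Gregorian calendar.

January 21, 1689

+365 (one year) → May 8, 1679 (3546 left).
+366 (one year; includes Feb 29, 1680) → May 8, 1680 (3180 left).
+365 (one year) → May 8, 1681 (2815 left).
+365 (one year) → May 8, 1682 (2450 left).
+365 (one year) → May 8, 1683 (2085 left).
+366 (one year; includes Feb 29, 1684) → May 8, 1684 (1719 left).
+365 (one year) → May 8, 1685 (1354 left).
+365 (one year) → May 8, 1686 (989 left).
+365 (one year) → May 8, 1687 (624 left).
+366 (one year; includes Feb 29, 1688) → May 8, 1688 (258 left).
May has 31 days: +24 → Jun 1, 1688 (234 left).
Jun has 30 days: +30 → Jul 1, 1688 (204 left).
Jul has 31 days: +31 → Aug 1, 1688 (173 left).
Aug has 31 days: +31 → Sep 1, 1688 (142 left).
Sep has 30 days: +30 → Oct 1, 1688 (112 left).
Oct has 31 days: +31 → Nov 1, 1688 (81 left).
Nov has 30 days: +30 → Dec 1, 1688 (51 left).
Dec has 31 days: +31 → Jan 1, 1689 (20 left).
+20 → Jan 21, 1689.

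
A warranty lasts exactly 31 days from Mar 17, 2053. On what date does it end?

Mar has 31 days: +15 → Apr 1, 2053 (16 left).
+16 → Apr 17, 2053.

April 17, 2053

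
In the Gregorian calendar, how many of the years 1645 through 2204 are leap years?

135

Multiples of 4 in [1645,2204]: 140.
Of those, multiples of 100: 6 (not leap unless ÷400).
Multiples of 400: 1.
Leap years = 140 − 6 + 1 = 135.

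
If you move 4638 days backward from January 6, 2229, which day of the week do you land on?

First find the weekday of Jan 6, 2229. Doomsday rule: the anchor day for the 2200s is Friday. For year 29: 29÷12 = 2 r 5, and 5÷4 = 1, so 2+5+1 = 8.
Friday + 8 ≡ Saturday — that's 2229's doomsday.
In January the doomsday date is Jan 3 (2229 is not a leap year).
Jan 6 is 3 days after Jan 3; 3 mod 7 = 3, so Saturday + 3 = Tuesday.
4638 mod 7 = 4, so 4638 days before a Tuesday is Tuesday − 4 = Friday.

Friday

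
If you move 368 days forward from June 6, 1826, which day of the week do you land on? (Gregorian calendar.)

First find the weekday of Jun 6, 1826. Doomsday rule: the anchor day for the 1800s is Friday. For year 26: 26÷12 = 2 r 2, and 2÷4 = 0, so 2+2+0 = 4.
Friday + 4 ≡ Tuesday — that's 1826's doomsday.
In June the doomsday date is Jun 6.
Jun 6 is the doomsday itself: Tuesday.
368 mod 7 = 4, so 368 days after a Tuesday is Tuesday + 4 = Saturday.

Saturday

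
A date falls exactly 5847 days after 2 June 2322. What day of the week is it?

Jun 2, 2322 is a Friday.
5847 mod 7 = 2, so 5847 days after a Friday is Friday + 2 = Sunday.

Sunday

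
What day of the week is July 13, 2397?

Doomsday rule: the anchor day for the 2300s is Wednesday. For year 97: 97÷12 = 8 r 1, and 1÷4 = 0, so 8+1+0 = 9.
Wednesday + 9 ≡ Friday — that's 2397's doomsday.
In July the doomsday date is Jul 11.
Jul 13 is 2 days after Jul 11; 2 mod 7 = 2, so Friday + 2 = Sunday.

Sunday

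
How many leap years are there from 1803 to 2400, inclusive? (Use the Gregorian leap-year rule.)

146

Multiples of 4 in [1803,2400]: 150.
Of those, multiples of 100: 6 (not leap unless ÷400).
Multiples of 400: 2.
Leap years = 150 − 6 + 2 = 146.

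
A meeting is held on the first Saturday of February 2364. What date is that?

February 1, 2364

February 1, 2364 is a Saturday.
The first Saturday is therefore February 1 (same day).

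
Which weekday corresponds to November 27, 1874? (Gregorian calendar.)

Friday

Doomsday rule: the anchor day for the 1800s is Friday. For year 74: 74÷12 = 6 r 2, and 2÷4 = 0, so 6+2+0 = 8.
Friday + 8 ≡ Saturday — that's 1874's doomsday.
In November the doomsday date is Nov 7.
Nov 27 is 20 days after Nov 7; 20 mod 7 = 6, so Saturday + 6 = Friday.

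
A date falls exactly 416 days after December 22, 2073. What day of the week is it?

Monday

First find the weekday of Dec 22, 2073. Doomsday rule: the anchor day for the 2000s is Tuesday. For year 73: 73÷12 = 6 r 1, and 1÷4 = 0, so 6+1+0 = 7.
Tuesday + 7 ≡ Tuesday — that's 2073's doomsday.
In December the doomsday date is Dec 12.
Dec 22 is 10 days after Dec 12; 10 mod 7 = 3, so Tuesday + 3 = Friday.
416 mod 7 = 3, so 416 days after a Friday is Friday + 3 = Monday.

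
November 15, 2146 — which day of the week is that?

January 1, 2146 is a Saturday.
Jan 1, 2146 → Feb 1, 2146: 31 days (January has 31).
Feb 1, 2146 → Mar 1, 2146: 28 days (February has 28).
Mar 1, 2146 → Apr 1, 2146: 31 days (March has 31).
Apr 1, 2146 → May 1, 2146: 30 days (April has 30).
May 1, 2146 → Jun 1, 2146: 31 days (May has 31).
Jun 1, 2146 → Jul 1, 2146: 30 days (June has 30).
Jul 1, 2146 → Aug 1, 2146: 31 days (July has 31).
Aug 1, 2146 → Sep 1, 2146: 31 days (August has 31).
Sep 1, 2146 → Oct 1, 2146: 30 days (September has 30).
Oct 1, 2146 → Nov 1, 2146: 31 days (October has 31).
Nov 1, 2146 → Nov 15, 2146: 14 days.
Total: 318 days.
318 mod 7 = 3, so Saturday + 3 = Tuesday.

Tuesday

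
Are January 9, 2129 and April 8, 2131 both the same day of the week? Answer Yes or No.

Yes

From Jan 9, 2129 to Apr 8, 2131 is 819 days.
819 mod 7 = 0, so they are the same weekday.
(Jan 9, 2129 is a Sunday; Apr 8, 2131 is a Sunday.)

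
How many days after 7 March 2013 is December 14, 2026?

5030

Mar 7, 2013 → Mar 7, 2014: 365 days.
Mar 7, 2014 → Mar 7, 2015: 365 days.
Mar 7, 2015 → Mar 7, 2016: 366 days (Feb 29, 2016 is in that span).
Mar 7, 2016 → Mar 7, 2017: 365 days.
Mar 7, 2017 → Mar 7, 2018: 365 days.
Mar 7, 2018 → Mar 7, 2019: 365 days.
Mar 7, 2019 → Mar 7, 2020: 366 days (Feb 29, 2020 is in that span).
Mar 7, 2020 → Mar 7, 2021: 365 days.
Mar 7, 2021 → Mar 7, 2022: 365 days.
Mar 7, 2022 → Mar 7, 2023: 365 days.
Mar 7, 2023 → Mar 7, 2024: 366 days (Feb 29, 2024 is in that span).
Mar 7, 2024 → Mar 7, 2025: 365 days.
Mar 7, 2025 → Mar 7, 2026: 365 days.
Mar 7, 2026 → Apr 7, 2026: 31 days (March has 31).
Apr 7, 2026 → May 7, 2026: 30 days (April has 30).
May 7, 2026 → Jun 7, 2026: 31 days (May has 31).
Jun 7, 2026 → Jul 7, 2026: 30 days (June has 30).
Jul 7, 2026 → Aug 7, 2026: 31 days (July has 31).
Aug 7, 2026 → Sep 7, 2026: 31 days (August has 31).
Sep 7, 2026 → Oct 7, 2026: 30 days (September has 30).
Oct 7, 2026 → Nov 7, 2026: 31 days (October has 31).
Nov 7, 2026 → Dec 7, 2026: 30 days (November has 30).
Dec 7, 2026 → Dec 14, 2026: 7 days.
Total: 5030 days.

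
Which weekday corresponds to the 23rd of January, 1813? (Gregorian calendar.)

Saturday

January 1, 1813 is a Friday.
Jan 1, 1813 → Jan 23, 1813: 22 days.
Total: 22 days.
22 mod 7 = 1, so Friday + 1 = Saturday.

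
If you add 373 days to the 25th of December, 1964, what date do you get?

January 2, 1966

Dec has 31 days: +7 → Jan 1, 1965 (366 left).
Jan has 31 days: +31 → Feb 1, 1965 (335 left).
Feb has 28 days: +28 → Mar 1, 1965 (307 left).
Mar has 31 days: +31 → Apr 1, 1965 (276 left).
Apr has 30 days: +30 → May 1, 1965 (246 left).
May has 31 days: +31 → Jun 1, 1965 (215 left).
Jun has 30 days: +30 → Jul 1, 1965 (185 left).
Jul has 31 days: +31 → Aug 1, 1965 (154 left).
Aug has 31 days: +31 → Sep 1, 1965 (123 left).
Sep has 30 days: +30 → Oct 1, 1965 (93 left).
Oct has 31 days: +31 → Nov 1, 1965 (62 left).
Nov has 30 days: +30 → Dec 1, 1965 (32 left).
Dec has 31 days: +31 → Jan 1, 1966 (1 left).
+1 → Jan 2, 1966.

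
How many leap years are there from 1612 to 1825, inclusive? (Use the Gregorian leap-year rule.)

52

Multiples of 4 in [1612,1825]: 54.
Of those, multiples of 100: 2 (not leap unless ÷400).
Multiples of 400: 0.
Leap years = 54 − 2 + 0 = 52.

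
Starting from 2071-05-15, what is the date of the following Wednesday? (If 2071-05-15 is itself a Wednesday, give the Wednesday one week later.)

May 15, 2071 is a Friday.
From Friday to the next Wednesday is 5 days.
May 15, 2071 + 5 = May 20, 2071.

May 20, 2071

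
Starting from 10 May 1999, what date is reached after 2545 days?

April 28, 2006

+366 (one year; includes Feb 29, 2000) → May 10, 2000 (2179 left).
+365 (one year) → May 10, 2001 (1814 left).
+365 (one year) → May 10, 2002 (1449 left).
+365 (one year) → May 10, 2003 (1084 left).
+366 (one year; includes Feb 29, 2004) → May 10, 2004 (718 left).
+365 (one year) → May 10, 2005 (353 left).
May has 31 days: +22 → Jun 1, 2005 (331 left).
Jun has 30 days: +30 → Jul 1, 2005 (301 left).
Jul has 31 days: +31 → Aug 1, 2005 (270 left).
Aug has 31 days: +31 → Sep 1, 2005 (239 left).
Sep has 30 days: +30 → Oct 1, 2005 (209 left).
Oct has 31 days: +31 → Nov 1, 2005 (178 left).
Nov has 30 days: +30 → Dec 1, 2005 (148 left).
Dec has 31 days: +31 → Jan 1, 2006 (117 left).
Jan has 31 days: +31 → Feb 1, 2006 (86 left).
Feb has 28 days: +28 → Mar 1, 2006 (58 left).
Mar has 31 days: +31 → Apr 1, 2006 (27 left).
+27 → Apr 28, 2006.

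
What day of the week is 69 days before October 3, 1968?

Friday

Oct 3, 1968 is a Thursday.
69 mod 7 = 6, so 69 days before a Thursday is Thursday − 6 = Friday.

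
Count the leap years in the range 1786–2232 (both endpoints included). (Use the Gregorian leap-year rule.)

108

Multiples of 4 in [1786,2232]: 112.
Of those, multiples of 100: 5 (not leap unless ÷400).
Multiples of 400: 1.
Leap years = 112 − 5 + 1 = 108.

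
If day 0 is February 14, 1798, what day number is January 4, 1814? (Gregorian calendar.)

Feb 14, 1798 → Feb 14, 1799: 365 days.
Feb 14, 1799 → Feb 14, 1800: 365 days.
Feb 14, 1800 → Feb 14, 1801: 365 days.
Feb 14, 1801 → Feb 14, 1802: 365 days.
Feb 14, 1802 → Feb 14, 1803: 365 days.
Feb 14, 1803 → Feb 14, 1804: 365 days.
Feb 14, 1804 → Feb 14, 1805: 366 days (Feb 29, 1804 is in that span).
Feb 14, 1805 → Feb 14, 1806: 365 days.
Feb 14, 1806 → Feb 14, 1807: 365 days.
Feb 14, 1807 → Feb 14, 1808: 365 days.
Feb 14, 1808 → Feb 14, 1809: 366 days (Feb 29, 1808 is in that span).
Feb 14, 1809 → Feb 14, 1810: 365 days.
Feb 14, 1810 → Feb 14, 1811: 365 days.
Feb 14, 1811 → Feb 14, 1812: 365 days.
Feb 14, 1812 → Feb 14, 1813: 366 days (Feb 29, 1812 is in that span).
Feb 14, 1813 → Mar 14, 1813: 28 days (February has 28).
Mar 14, 1813 → Apr 14, 1813: 31 days (March has 31).
Apr 14, 1813 → May 14, 1813: 30 days (April has 30).
May 14, 1813 → Jun 14, 1813: 31 days (May has 31).
Jun 14, 1813 → Jul 14, 1813: 30 days (June has 30).
Jul 14, 1813 → Aug 14, 1813: 31 days (July has 31).
Aug 14, 1813 → Sep 14, 1813: 31 days (August has 31).
Sep 14, 1813 → Oct 14, 1813: 30 days (September has 30).
Oct 14, 1813 → Nov 14, 1813: 31 days (October has 31).
Nov 14, 1813 → Dec 14, 1813: 30 days (November has 30).
Dec 14, 1813 → Jan 4, 1814: 21 days.
Total: 5802 days.

5802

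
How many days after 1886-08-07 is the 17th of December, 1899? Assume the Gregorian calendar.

Aug 7, 1886 → Aug 7, 1887: 365 days.
Aug 7, 1887 → Aug 7, 1888: 366 days (Feb 29, 1888 is in that span).
Aug 7, 1888 → Aug 7, 1889: 365 days.
Aug 7, 1889 → Aug 7, 1890: 365 days.
Aug 7, 1890 → Aug 7, 1891: 365 days.
Aug 7, 1891 → Aug 7, 1892: 366 days (Feb 29, 1892 is in that span).
Aug 7, 1892 → Aug 7, 1893: 365 days.
Aug 7, 1893 → Aug 7, 1894: 365 days.
Aug 7, 1894 → Aug 7, 1895: 365 days.
Aug 7, 1895 → Aug 7, 1896: 366 days (Feb 29, 1896 is in that span).
Aug 7, 1896 → Aug 7, 1897: 365 days.
Aug 7, 1897 → Aug 7, 1898: 365 days.
Aug 7, 1898 → Aug 7, 1899: 365 days.
Aug 7, 1899 → Sep 7, 1899: 31 days (August has 31).
Sep 7, 1899 → Oct 7, 1899: 30 days (September has 30).
Oct 7, 1899 → Nov 7, 1899: 31 days (October has 31).
Nov 7, 1899 → Dec 7, 1899: 30 days (November has 30).
Dec 7, 1899 → Dec 17, 1899: 10 days.
Total: 4880 days.

4880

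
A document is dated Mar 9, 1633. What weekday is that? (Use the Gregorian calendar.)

Doomsday rule: the anchor day for the 1600s is Tuesday. For year 33: 33÷12 = 2 r 9, and 9÷4 = 2, so 2+9+2 = 13.
Tuesday + 13 ≡ Monday — that's 1633's doomsday.
In March the doomsday date is Mar 14.
Mar 9 is 5 days before Mar 14; 5 mod 7 = 5, so Monday − 5 = Wednesday.

Wednesday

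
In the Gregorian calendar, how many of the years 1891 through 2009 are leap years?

Multiples of 4 in [1891,2009]: 30.
Of those, multiples of 100: 2 (not leap unless ÷400).
Multiples of 400: 1.
Leap years = 30 − 2 + 1 = 29.

29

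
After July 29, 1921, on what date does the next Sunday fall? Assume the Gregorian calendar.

July 31, 1921

Jul 29, 1921 is a Friday.
From Friday to the next Sunday is 2 days.
Jul 29, 1921 + 2 = Jul 31, 1921.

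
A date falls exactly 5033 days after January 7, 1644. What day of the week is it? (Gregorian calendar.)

Thursday

Jan 7, 1644 is a Thursday.
5033 mod 7 = 0, so 5033 days after a Thursday is Thursday + 0 = Thursday.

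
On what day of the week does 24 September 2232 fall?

Monday

Doomsday rule: the anchor day for the 2200s is Friday. For year 32: 32÷12 = 2 r 8, and 8÷4 = 2, so 2+8+2 = 12.
Friday + 12 ≡ Wednesday — that's 2232's doomsday.
In September the doomsday date is Sep 5.
Sep 24 is 19 days after Sep 5; 19 mod 7 = 5, so Wednesday + 5 = Monday.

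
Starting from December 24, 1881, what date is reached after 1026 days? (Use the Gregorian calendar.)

+365 (one year) → Dec 24, 1882 (661 left).
+365 (one year) → Dec 24, 1883 (296 left).
Dec has 31 days: +8 → Jan 1, 1884 (288 left).
Jan has 31 days: +31 → Feb 1, 1884 (257 left).
Feb has 29 days: +29 → Mar 1, 1884 (228 left).
Mar has 31 days: +31 → Apr 1, 1884 (197 left).
Apr has 30 days: +30 → May 1, 1884 (167 left).
May has 31 days: +31 → Jun 1, 1884 (136 left).
Jun has 30 days: +30 → Jul 1, 1884 (106 left).
Jul has 31 days: +31 → Aug 1, 1884 (75 left).
Aug has 31 days: +31 → Sep 1, 1884 (44 left).
Sep has 30 days: +30 → Oct 1, 1884 (14 left).
+14 → Oct 15, 1884.

October 15, 1884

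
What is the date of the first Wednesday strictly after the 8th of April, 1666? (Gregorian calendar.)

April 14, 1666

Apr 8, 1666 is a Thursday.
From Thursday to the next Wednesday is 6 days.
Apr 8, 1666 + 6 = Apr 14, 1666.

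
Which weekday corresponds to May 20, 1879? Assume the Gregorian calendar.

Tuesday

Doomsday rule: the anchor day for the 1800s is Friday. For year 79: 79÷12 = 6 r 7, and 7÷4 = 1, so 6+7+1 = 14.
Friday + 14 ≡ Friday — that's 1879's doomsday.
In May the doomsday date is May 9.
May 20 is 11 days after May 9; 11 mod 7 = 4, so Friday + 4 = Tuesday.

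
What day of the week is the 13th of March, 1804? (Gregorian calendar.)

Tuesday

Doomsday rule: the anchor day for the 1800s is Friday. For year 04: 4÷12 = 0 r 4, and 4÷4 = 1, so 0+4+1 = 5.
Friday + 5 ≡ Wednesday — that's 1804's doomsday.
In March the doomsday date is Mar 14.
Mar 13 is 1 day before Mar 14; 1 mod 7 = 1, so Wednesday − 1 = Tuesday.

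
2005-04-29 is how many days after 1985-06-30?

7243

Jun 30, 1985 → Jun 30, 1986: 365 days.
Jun 30, 1986 → Jun 30, 1987: 365 days.
Jun 30, 1987 → Jun 30, 1988: 366 days (Feb 29, 1988 is in that span).
Jun 30, 1988 → Jun 30, 1989: 365 days.
Jun 30, 1989 → Jun 30, 1990: 365 days.
Jun 30, 1990 → Jun 30, 1991: 365 days.
Jun 30, 1991 → Jun 30, 1992: 366 days (Feb 29, 1992 is in that span).
Jun 30, 1992 → Jun 30, 1993: 365 days.
Jun 30, 1993 → Jun 30, 1994: 365 days.
Jun 30, 1994 → Jun 30, 1995: 365 days.
Jun 30, 1995 → Jun 30, 1996: 366 days (Feb 29, 1996 is in that span).
Jun 30, 1996 → Jun 30, 1997: 365 days.
Jun 30, 1997 → Jun 30, 1998: 365 days.
Jun 30, 1998 → Jun 30, 1999: 365 days.
Jun 30, 1999 → Jun 30, 2000: 366 days (Feb 29, 2000 is in that span).
Jun 30, 2000 → Jun 30, 2001: 365 days.
Jun 30, 2001 → Jun 30, 2002: 365 days.
Jun 30, 2002 → Jun 30, 2003: 365 days.
Jun 30, 2003 → Jun 30, 2004: 366 days (Feb 29, 2004 is in that span).
Jun 30, 2004 → Jul 30, 2004: 30 days (June has 30).
Jul 30, 2004 → Aug 30, 2004: 31 days (July has 31).
Aug 30, 2004 → Sep 30, 2004: 31 days (August has 31).
Sep 30, 2004 → Oct 30, 2004: 30 days (September has 30).
Oct 30, 2004 → Nov 30, 2004: 31 days (October has 31).
Nov 30, 2004 → Dec 30, 2004: 30 days (November has 30).
Dec 30, 2004 → Jan 30, 2005: 31 days (December has 31).
Jan 30, 2005 → Feb 28, 2005: 29 days (January has 31).
Feb 28, 2005 → Mar 28, 2005: 28 days (February has 28).
Mar 28, 2005 → Apr 28, 2005: 31 days (March has 31).
Apr 28, 2005 → Apr 29, 2005: 1 days.
Total: 7243 days.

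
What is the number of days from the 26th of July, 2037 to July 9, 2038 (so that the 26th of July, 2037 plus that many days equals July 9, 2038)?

348

Jul 26, 2037 → Aug 26, 2037: 31 days (July has 31).
Aug 26, 2037 → Sep 26, 2037: 31 days (August has 31).
Sep 26, 2037 → Oct 26, 2037: 30 days (September has 30).
Oct 26, 2037 → Nov 26, 2037: 31 days (October has 31).
Nov 26, 2037 → Dec 26, 2037: 30 days (November has 30).
Dec 26, 2037 → Jan 26, 2038: 31 days (December has 31).
Jan 26, 2038 → Feb 26, 2038: 31 days (January has 31).
Feb 26, 2038 → Mar 26, 2038: 28 days (February has 28).
Mar 26, 2038 → Apr 26, 2038: 31 days (March has 31).
Apr 26, 2038 → May 26, 2038: 30 days (April has 30).
May 26, 2038 → Jun 26, 2038: 31 days (May has 31).
Jun 26, 2038 → Jul 9, 2038: 13 days.
Total: 348 days.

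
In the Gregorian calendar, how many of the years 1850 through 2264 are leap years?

101

Multiples of 4 in [1850,2264]: 104.
Of those, multiples of 100: 4 (not leap unless ÷400).
Multiples of 400: 1.
Leap years = 104 − 4 + 1 = 101.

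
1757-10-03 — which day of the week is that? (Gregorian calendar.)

Monday

Doomsday rule: the anchor day for the 1700s is Sunday. For year 57: 57÷12 = 4 r 9, and 9÷4 = 2, so 4+9+2 = 15.
Sunday + 15 ≡ Monday — that's 1757's doomsday.
In October the doomsday date is Oct 10.
Oct 3 is 7 days before Oct 10; 7 mod 7 = 0, so Monday − 0 = Monday.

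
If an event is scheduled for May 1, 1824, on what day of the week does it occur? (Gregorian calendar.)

Doomsday rule: the anchor day for the 1800s is Friday. For year 24: 24÷12 = 2 r 0, and 0÷4 = 0, so 2+0+0 = 2.
Friday + 2 ≡ Sunday — that's 1824's doomsday.
In May the doomsday date is May 9.
May 1 is 8 days before May 9; 8 mod 7 = 1, so Sunday − 1 = Saturday.

Saturday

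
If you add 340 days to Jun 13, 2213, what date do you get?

May 19, 2214

Jun has 30 days: +18 → Jul 1, 2213 (322 left).
Jul has 31 days: +31 → Aug 1, 2213 (291 left).
Aug has 31 days: +31 → Sep 1, 2213 (260 left).
Sep has 30 days: +30 → Oct 1, 2213 (230 left).
Oct has 31 days: +31 → Nov 1, 2213 (199 left).
Nov has 30 days: +30 → Dec 1, 2213 (169 left).
Dec has 31 days: +31 → Jan 1, 2214 (138 left).
Jan has 31 days: +31 → Feb 1, 2214 (107 left).
Feb has 28 days: +28 → Mar 1, 2214 (79 left).
Mar has 31 days: +31 → Apr 1, 2214 (48 left).
Apr has 30 days: +30 → May 1, 2214 (18 left).
+18 → May 19, 2214.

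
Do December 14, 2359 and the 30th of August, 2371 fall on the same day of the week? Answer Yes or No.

Yes

From Dec 14, 2359 to Aug 30, 2371 is 4277 days.
4277 mod 7 = 0, so they are the same weekday.
(Dec 14, 2359 is a Monday; Aug 30, 2371 is a Monday.)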